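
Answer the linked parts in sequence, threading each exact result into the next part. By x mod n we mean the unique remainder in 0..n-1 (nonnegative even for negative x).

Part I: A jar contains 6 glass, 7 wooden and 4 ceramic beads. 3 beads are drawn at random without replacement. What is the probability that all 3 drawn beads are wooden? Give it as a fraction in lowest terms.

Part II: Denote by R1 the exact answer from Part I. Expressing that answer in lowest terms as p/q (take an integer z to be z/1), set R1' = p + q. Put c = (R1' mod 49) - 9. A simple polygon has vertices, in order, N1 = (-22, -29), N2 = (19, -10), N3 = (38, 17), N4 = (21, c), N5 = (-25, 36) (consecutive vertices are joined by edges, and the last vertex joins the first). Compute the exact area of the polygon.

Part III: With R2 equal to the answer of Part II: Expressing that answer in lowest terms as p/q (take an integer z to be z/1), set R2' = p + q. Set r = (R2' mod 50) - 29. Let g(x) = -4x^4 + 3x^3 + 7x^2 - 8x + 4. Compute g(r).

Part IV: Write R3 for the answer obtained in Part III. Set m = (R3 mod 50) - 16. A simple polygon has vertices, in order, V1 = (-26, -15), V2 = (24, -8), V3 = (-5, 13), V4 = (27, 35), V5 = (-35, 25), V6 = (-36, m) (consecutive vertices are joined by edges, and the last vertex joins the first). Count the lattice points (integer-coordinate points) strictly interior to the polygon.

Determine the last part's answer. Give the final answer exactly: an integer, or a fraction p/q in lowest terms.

1887

Part I: total draws C(17,3) = 680; favorable C(7,3) = 35; P = 7/136; answer 7/136
Part II: R1 = 7/136; threaded value p + q = 143; c = 36; cross terms: (-22*-10 - 19*-29)=771, (19*17 - 38*-10)=703, (38*36 - 21*17)=1011, (21*36 - -25*36)=1656, (-25*-29 - -22*36)=1517; twice the area = |5658| = 5658; area = 2829; answer 2829
Part III: R2 = 2829; threaded value p + q = 2830; r = 1; -4*(1)^4 + 3*(1)^3 + 7*(1)^2 - 8*(1)^1 + 4 = (-4) + (3) + (7) + (-8) + (4) = 2; answer 2
Part IV: R3 = 2; m = -14; cross terms: (-26*-8 - 24*-15)=568, (24*13 - -5*-8)=272, (-5*35 - 27*13)=-526, (27*25 - -35*35)=1900, (-35*-14 - -36*25)=1390, (-36*-15 - -26*-14)=176; twice the area = |3780| = 3780; area = 1890; boundary points = 1 + 1 + 2 + 2 + 1 + 1 = 8; strictly interior points = area - boundary/2 + 1 = 1887; answer 1887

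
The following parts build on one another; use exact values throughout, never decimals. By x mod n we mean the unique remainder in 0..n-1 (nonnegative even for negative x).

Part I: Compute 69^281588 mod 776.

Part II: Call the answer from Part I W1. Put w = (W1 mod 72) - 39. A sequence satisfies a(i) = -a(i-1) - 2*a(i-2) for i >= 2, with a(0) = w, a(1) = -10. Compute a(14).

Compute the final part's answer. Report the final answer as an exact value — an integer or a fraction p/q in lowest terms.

Part I: squarings mod 776: 69^1=69, 69^2=105, 69^4=161, 69^8=313, 69^16=193, 69^32=1, 69^64=1, 69^128=1, 69^256=1, 69^512=1, 69^1024=1, 69^2048=1, 69^4096=1, 69^8192=1, 69^16384=1, 69^32768=1, 69^65536=1, 69^131072=1, 69^262144=1; 69^281588 = 69^4 * 69^16 * 69^32 * 69^64 * 69^128 * 69^256 * 69^512 * 69^2048 * 69^16384 * 69^262144 = 33 (mod 776); answer 33
Part II: W1 = 33; w = -6; a(2) = -1*(-10) - 2*(-6) = 22; iterating: a(2)=22, a(3)=-2, a(4)=-42, a(5)=46, a(6)=38, a(7)=-130, a(8)=54, a(9)=206, a(10)=-314, a(11)=-98, a(12)=726, a(13)=-530, a(14)=-922; answer -922

-922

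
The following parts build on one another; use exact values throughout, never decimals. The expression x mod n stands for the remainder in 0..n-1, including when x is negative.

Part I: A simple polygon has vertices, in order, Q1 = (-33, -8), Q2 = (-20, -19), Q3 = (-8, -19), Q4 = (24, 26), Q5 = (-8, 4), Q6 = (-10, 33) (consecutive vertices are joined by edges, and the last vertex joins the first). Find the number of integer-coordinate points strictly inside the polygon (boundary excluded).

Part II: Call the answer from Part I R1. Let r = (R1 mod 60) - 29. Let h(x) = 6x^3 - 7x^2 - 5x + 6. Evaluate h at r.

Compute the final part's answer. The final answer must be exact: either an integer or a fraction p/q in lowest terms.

-58542

Part I: cross terms: (-33*-19 - -20*-8)=467, (-20*-19 - -8*-19)=228, (-8*26 - 24*-19)=248, (24*4 - -8*26)=304, (-8*33 - -10*4)=-224, (-10*-8 - -33*33)=1169; twice the area = |2192| = 2192; area = 1096; boundary points = 1 + 12 + 1 + 2 + 1 + 1 = 18; strictly interior points = area - boundary/2 + 1 = 1088; answer 1088
Part II: R1 = 1088; r = -21; 6*(-21)^3 - 7*(-21)^2 - 5*(-21)^1 + 6 = (-55566) + (-3087) + (105) + (6) = -58542; answer -58542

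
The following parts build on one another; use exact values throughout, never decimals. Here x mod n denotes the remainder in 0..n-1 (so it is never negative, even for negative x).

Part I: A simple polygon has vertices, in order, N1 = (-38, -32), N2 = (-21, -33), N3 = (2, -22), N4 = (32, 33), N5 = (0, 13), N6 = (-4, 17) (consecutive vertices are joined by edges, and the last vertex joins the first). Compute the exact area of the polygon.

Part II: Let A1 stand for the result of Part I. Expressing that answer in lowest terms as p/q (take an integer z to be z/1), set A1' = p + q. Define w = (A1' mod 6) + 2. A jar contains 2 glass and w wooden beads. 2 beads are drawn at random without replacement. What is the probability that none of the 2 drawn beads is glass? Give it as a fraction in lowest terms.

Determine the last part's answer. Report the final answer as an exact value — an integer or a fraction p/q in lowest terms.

Part I: cross terms: (-38*-33 - -21*-32)=582, (-21*-22 - 2*-33)=528, (2*33 - 32*-22)=770, (32*13 - 0*33)=416, (0*17 - -4*13)=52, (-4*-32 - -38*17)=774; twice the area = |3122| = 3122; area = 1561; answer 1561
Part II: A1 = 1561; threaded value p + q = 1562; w = 4; total draws C(6,2) = 15; favorable C(4,2) = 6; P = 2/5; answer 2/5

2/5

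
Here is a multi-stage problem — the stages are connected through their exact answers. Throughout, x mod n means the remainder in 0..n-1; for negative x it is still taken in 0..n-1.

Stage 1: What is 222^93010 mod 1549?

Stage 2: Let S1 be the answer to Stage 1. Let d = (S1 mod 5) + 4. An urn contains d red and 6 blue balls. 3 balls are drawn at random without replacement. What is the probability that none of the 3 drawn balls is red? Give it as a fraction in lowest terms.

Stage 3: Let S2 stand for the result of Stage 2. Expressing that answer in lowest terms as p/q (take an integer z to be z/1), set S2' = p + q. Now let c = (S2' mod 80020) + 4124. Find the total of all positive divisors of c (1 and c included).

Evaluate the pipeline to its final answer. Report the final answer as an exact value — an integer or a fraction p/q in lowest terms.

Stage 1: squarings mod 1549: 222^1=222, 222^2=1265, 222^4=108, 222^8=821, 222^16=226, 222^32=1508, 222^64=132, 222^128=385, 222^256=1070, 222^512=189, 222^1024=94, 222^2048=1091, 222^4096=649, 222^8192=1422, 222^16384=639, 222^32768=934, 222^65536=269; 222^93010 = 222^2 * 222^16 * 222^64 * 222^256 * 222^512 * 222^2048 * 222^8192 * 222^16384 * 222^65536 = 639 (mod 1549); answer 639
Stage 2: S1 = 639; d = 8; total draws C(14,3) = 364; favorable C(6,3) = 20; P = 5/91; answer 5/91
Stage 3: S2 = 5/91; threaded value p + q = 96; c = 4220; 4220 = 2^2 * 5 * 211; sigma = (1 + 2 + 4) * (1 + 5) * (1 + 211) = 7 * 6 * 212 = 8904; answer 8904

8904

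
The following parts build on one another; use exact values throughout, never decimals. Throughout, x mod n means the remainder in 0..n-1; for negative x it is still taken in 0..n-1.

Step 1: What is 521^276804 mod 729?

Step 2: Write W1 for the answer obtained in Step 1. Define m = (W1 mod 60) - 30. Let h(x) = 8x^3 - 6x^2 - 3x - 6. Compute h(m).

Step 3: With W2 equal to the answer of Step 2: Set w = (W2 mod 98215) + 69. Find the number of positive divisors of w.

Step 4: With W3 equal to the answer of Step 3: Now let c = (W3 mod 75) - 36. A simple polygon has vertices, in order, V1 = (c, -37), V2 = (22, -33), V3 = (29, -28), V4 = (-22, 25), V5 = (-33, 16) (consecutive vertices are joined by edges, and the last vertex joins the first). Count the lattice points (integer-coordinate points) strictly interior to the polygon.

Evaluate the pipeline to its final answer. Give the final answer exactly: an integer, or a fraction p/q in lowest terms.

Step 1: squarings mod 729: 521^1=521, 521^2=253, 521^4=586, 521^8=37, 521^16=640, 521^32=631, 521^64=127, 521^128=91, 521^256=262, 521^512=118, 521^1024=73, 521^2048=226, 521^4096=46, 521^8192=658, 521^16384=667, 521^32768=199, 521^65536=235, 521^131072=550, 521^262144=694; 521^276804 = 521^4 * 521^64 * 521^256 * 521^2048 * 521^4096 * 521^8192 * 521^262144 = 487 (mod 729); answer 487
Step 2: W1 = 487; m = -23; 8*(-23)^3 - 6*(-23)^2 - 3*(-23)^1 - 6 = (-97336) + (-3174) + (69) + (-6) = -100447; answer -100447
Step 3: W2 = -100447; w = 96052; 96052 = 2^2 * 11 * 37 * 59; number of divisors = (2+1) * (1+1) * (1+1) * (1+1) = 24; answer 24
Step 4: W3 = 24; c = -12; cross terms: (-12*-33 - 22*-37)=1210, (22*-28 - 29*-33)=341, (29*25 - -22*-28)=109, (-22*16 - -33*25)=473, (-33*-37 - -12*16)=1413; twice the area = |3546| = 3546; area = 1773; boundary points = 2 + 1 + 1 + 1 + 1 = 6; strictly interior points = area - boundary/2 + 1 = 1771; answer 1771

1771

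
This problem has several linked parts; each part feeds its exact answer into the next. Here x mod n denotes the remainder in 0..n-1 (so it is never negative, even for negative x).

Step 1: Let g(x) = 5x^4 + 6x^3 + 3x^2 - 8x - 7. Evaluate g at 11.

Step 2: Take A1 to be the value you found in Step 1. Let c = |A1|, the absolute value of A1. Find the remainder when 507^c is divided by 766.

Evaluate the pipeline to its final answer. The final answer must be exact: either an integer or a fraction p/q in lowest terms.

49

Step 1: 5*(11)^4 + 6*(11)^3 + 3*(11)^2 - 8*(11)^1 - 7 = (73205) + (7986) + (363) + (-88) + (-7) = 81459; answer 81459
Step 2: A1 = 81459; c = 81459; squarings mod 766: 507^1=507, 507^2=439, 507^4=455, 507^8=205, 507^16=661, 507^32=301, 507^64=213, 507^128=175, 507^256=751, 507^512=225, 507^1024=69, 507^2048=165, 507^4096=415, 507^8192=641, 507^16384=305, 507^32768=339, 507^65536=21; 507^81459 = 507^1 * 507^2 * 507^16 * 507^32 * 507^512 * 507^1024 * 507^2048 * 507^4096 * 507^8192 * 507^65536 = 49 (mod 766); answer 49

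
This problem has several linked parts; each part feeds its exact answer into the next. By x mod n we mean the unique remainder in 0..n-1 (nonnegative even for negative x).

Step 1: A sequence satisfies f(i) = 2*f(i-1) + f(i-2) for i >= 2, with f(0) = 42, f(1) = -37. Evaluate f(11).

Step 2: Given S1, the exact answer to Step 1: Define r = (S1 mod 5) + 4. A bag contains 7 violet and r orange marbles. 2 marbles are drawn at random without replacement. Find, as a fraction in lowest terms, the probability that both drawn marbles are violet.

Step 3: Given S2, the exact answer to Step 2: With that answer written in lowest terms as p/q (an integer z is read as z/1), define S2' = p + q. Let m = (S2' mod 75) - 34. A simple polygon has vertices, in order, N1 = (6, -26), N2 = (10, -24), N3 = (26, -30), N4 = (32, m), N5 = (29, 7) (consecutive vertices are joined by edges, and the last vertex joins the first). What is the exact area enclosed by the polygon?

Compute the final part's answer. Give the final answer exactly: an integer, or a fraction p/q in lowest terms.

Step 1: f(2) = 2*(-37) + 1*(42) = -32; iterating: f(2)=-32, f(3)=-101, f(4)=-234, f(5)=-569, f(6)=-1372, f(7)=-3313, f(8)=-7998, f(9)=-19309, f(10)=-46616, f(11)=-112541; answer -112541
Step 2: S1 = -112541; r = 8; total draws C(15,2) = 105; favorable C(7,2) = 21; P = 1/5; answer 1/5
Step 3: S2 = 1/5; threaded value p + q = 6; m = -28; cross terms: (6*-24 - 10*-26)=116, (10*-30 - 26*-24)=324, (26*-28 - 32*-30)=232, (32*7 - 29*-28)=1036, (29*-26 - 6*7)=-796; twice the area = |912| = 912; area = 456; answer 456

456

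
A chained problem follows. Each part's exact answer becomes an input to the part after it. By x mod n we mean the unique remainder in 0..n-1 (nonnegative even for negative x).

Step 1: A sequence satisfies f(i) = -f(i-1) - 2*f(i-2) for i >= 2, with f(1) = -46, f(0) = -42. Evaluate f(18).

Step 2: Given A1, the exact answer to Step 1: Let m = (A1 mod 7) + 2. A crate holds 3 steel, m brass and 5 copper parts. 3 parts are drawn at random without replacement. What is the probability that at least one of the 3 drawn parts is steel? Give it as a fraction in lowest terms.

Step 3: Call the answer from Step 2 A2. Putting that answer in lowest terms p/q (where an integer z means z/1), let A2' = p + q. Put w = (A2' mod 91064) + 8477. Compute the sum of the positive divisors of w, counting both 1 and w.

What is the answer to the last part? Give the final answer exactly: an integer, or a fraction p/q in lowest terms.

21204

Step 1: f(2) = -1*(-46) - 2*(-42) = 130; iterating: f(2)=130, f(3)=-38, f(4)=-222, f(5)=298, f(6)=146, f(7)=-742, f(8)=450, f(9)=1034, f(10)=-1934, f(11)=-134, f(12)=4002, f(13)=-3734, f(14)=-4270, f(15)=11738, f(16)=-3198, f(17)=-20278, f(18)=26674; answer 26674
Step 2: A1 = 26674; m = 6; total draws C(14,3) = 364; complement C(11,3) = 165; favorable 364 - 165 = 199; P = 199/364; answer 199/364
Step 3: A2 = 199/364; threaded value p + q = 563; w = 9040; 9040 = 2^4 * 5 * 113; sigma = (1 + 2 + 4 + 8 + 16) * (1 + 5) * (1 + 113) = 31 * 6 * 114 = 21204; answer 21204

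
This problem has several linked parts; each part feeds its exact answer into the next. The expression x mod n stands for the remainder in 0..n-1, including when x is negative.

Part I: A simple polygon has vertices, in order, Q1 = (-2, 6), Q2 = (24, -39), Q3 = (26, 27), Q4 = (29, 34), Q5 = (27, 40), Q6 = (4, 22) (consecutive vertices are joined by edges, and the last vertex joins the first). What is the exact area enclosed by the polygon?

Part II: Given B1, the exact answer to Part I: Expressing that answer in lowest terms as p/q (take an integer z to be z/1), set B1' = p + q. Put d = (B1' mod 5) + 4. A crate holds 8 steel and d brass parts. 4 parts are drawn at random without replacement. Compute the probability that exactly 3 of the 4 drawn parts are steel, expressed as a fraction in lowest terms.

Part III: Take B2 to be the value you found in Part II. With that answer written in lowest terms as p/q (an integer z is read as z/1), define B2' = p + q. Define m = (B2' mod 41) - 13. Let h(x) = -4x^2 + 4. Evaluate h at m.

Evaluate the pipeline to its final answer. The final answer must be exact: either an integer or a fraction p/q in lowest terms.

Part I: cross terms: (-2*-39 - 24*6)=-66, (24*27 - 26*-39)=1662, (26*34 - 29*27)=101, (29*40 - 27*34)=242, (27*22 - 4*40)=434, (4*6 - -2*22)=68; twice the area = |2441| = 2441; area = 2441/2; answer 2441/2
Part II: B1 = 2441/2; threaded value p + q = 2443; d = 7; total draws C(15,4) = 1365; favorable C(8,3)*C(7,1) = 392; P = 56/195; answer 56/195
Part III: B2 = 56/195; threaded value p + q = 251; m = -8; -4*(-8)^2 + 4 = (-256) + (4) = -252; answer -252

-252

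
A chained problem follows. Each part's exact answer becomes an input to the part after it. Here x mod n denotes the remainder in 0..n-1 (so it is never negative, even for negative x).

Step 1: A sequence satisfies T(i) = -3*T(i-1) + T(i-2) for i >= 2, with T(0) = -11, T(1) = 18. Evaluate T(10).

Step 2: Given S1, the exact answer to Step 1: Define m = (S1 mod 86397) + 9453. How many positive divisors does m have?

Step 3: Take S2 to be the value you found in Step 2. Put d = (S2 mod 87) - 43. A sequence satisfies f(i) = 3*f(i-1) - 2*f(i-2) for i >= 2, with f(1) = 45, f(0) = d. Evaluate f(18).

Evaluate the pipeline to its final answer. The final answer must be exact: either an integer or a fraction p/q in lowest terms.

Step 1: T(2) = -3*(18) + 1*(-11) = -65; iterating: T(2)=-65, T(3)=213, T(4)=-704, T(5)=2325, T(6)=-7679, T(7)=25362, T(8)=-83765, T(9)=276657, T(10)=-913736; answer -913736
Step 2: S1 = -913736; m = 46084; 46084 = 2^2 * 41 * 281; number of divisors = (2+1) * (1+1) * (1+1) = 12; answer 12
Step 3: S2 = 12; d = -31; f(2) = 3*(45) - 2*(-31) = 197; iterating: f(2)=197, f(3)=501, f(4)=1109, f(5)=2325, f(6)=4757, f(7)=9621, f(8)=19349, f(9)=38805, f(10)=77717, f(11)=155541, f(12)=311189, f(13)=622485, f(14)=1245077, f(15)=2490261, f(16)=4980629, f(17)=9961365, f(18)=19922837; answer 19922837

19922837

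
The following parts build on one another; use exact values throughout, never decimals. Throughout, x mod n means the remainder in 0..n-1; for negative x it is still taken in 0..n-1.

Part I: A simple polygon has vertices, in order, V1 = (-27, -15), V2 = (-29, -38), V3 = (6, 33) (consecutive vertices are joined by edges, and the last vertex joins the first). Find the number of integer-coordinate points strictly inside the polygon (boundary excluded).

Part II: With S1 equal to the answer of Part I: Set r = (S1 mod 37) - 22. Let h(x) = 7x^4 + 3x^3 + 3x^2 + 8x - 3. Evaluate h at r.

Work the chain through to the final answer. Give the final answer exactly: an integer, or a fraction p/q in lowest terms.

Part I: cross terms: (-27*-38 - -29*-15)=591, (-29*33 - 6*-38)=-729, (6*-15 - -27*33)=801; twice the area = |663| = 663; area = 663/2; boundary points = 1 + 1 + 3 = 5; strictly interior points = area - boundary/2 + 1 = 330; answer 330
Part II: S1 = 330; r = 12; 7*(12)^4 + 3*(12)^3 + 3*(12)^2 + 8*(12)^1 - 3 = (145152) + (5184) + (432) + (96) + (-3) = 150861; answer 150861

150861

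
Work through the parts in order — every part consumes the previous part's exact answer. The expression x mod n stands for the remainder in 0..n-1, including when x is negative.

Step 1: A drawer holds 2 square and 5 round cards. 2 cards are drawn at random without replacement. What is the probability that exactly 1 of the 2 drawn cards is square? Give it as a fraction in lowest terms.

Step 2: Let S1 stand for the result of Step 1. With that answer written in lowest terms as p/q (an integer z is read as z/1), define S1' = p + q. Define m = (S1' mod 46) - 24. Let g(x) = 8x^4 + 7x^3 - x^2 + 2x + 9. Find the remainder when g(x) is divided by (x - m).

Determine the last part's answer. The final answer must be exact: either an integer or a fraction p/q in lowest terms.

Step 1: total draws C(7,2) = 21; favorable C(2,1)*C(5,1) = 10; P = 10/21; answer 10/21
Step 2: S1 = 10/21; threaded value p + q = 31; m = 7; remainder = value at the root: 8*(7)^4 + 7*(7)^3 - 1*(7)^2 + 2*(7)^1 + 9 = (19208) + (2401) + (-49) + (14) + (9) = 21583; answer 21583

21583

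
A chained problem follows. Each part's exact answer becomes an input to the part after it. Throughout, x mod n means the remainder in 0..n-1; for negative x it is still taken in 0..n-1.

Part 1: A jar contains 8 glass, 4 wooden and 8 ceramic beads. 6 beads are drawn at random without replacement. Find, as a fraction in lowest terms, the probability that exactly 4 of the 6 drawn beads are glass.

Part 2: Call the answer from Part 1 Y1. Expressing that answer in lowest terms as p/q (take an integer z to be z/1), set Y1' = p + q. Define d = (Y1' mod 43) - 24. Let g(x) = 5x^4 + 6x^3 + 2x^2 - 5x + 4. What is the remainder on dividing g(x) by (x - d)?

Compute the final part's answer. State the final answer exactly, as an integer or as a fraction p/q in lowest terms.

81382

Part 1: total draws C(20,6) = 38760; favorable C(8,4)*C(12,2) = 4620; P = 77/646; answer 77/646
Part 2: Y1 = 77/646; threaded value p + q = 723; d = 11; remainder = value at the root: 5*(11)^4 + 6*(11)^3 + 2*(11)^2 - 5*(11)^1 + 4 = (73205) + (7986) + (242) + (-55) + (4) = 81382; answer 81382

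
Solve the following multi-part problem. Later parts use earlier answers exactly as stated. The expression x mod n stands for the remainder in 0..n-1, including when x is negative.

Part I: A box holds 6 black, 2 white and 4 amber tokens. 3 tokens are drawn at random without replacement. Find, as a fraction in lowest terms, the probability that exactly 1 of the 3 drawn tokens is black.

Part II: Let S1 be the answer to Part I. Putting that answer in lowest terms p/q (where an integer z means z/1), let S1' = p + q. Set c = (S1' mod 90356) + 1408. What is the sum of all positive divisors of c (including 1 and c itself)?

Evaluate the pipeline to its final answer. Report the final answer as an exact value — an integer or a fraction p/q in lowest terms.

Part I: total draws C(12,3) = 220; favorable C(6,1)*C(6,2) = 90; P = 9/22; answer 9/22
Part II: S1 = 9/22; threaded value p + q = 31; c = 1439; 1439 is prime, so its only divisors are 1 and 1439; sigma = 1 + 1439 = 1440; answer 1440

1440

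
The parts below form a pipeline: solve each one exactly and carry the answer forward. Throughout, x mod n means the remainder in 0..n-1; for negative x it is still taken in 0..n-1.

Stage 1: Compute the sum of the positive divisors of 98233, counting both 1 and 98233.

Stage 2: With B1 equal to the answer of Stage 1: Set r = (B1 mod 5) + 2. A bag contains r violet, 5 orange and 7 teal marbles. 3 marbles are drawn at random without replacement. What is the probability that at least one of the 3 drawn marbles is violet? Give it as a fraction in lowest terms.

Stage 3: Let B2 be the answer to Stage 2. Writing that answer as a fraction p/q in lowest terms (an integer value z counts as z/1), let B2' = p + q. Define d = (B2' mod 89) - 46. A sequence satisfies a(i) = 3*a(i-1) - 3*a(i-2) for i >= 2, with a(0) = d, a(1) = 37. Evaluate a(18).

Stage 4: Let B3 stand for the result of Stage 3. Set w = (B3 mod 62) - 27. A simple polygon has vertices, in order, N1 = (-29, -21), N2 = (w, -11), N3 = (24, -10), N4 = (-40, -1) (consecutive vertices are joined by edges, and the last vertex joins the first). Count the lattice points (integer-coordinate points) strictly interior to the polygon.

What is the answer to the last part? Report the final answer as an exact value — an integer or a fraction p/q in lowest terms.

625

Stage 1: 98233 = 23 * 4271; sigma = (1 + 23) * (1 + 4271) = 24 * 4272 = 102528; answer 102528
Stage 2: B1 = 102528; r = 5; total draws C(17,3) = 680; complement C(12,3) = 220; favorable 680 - 220 = 460; P = 23/34; answer 23/34
Stage 3: B2 = 23/34; threaded value p + q = 57; d = 11; a(2) = 3*(37) - 3*(11) = 78; iterating: a(2)=78, a(3)=123, a(4)=135, a(5)=36, a(6)=-297, a(7)=-999, a(8)=-2106, a(9)=-3321, a(10)=-3645, a(11)=-972, a(12)=8019, a(13)=26973, a(14)=56862, a(15)=89667, a(16)=98415, a(17)=26244, a(18)=-216513; answer -216513
Stage 4: B3 = -216513; w = 26; cross terms: (-29*-11 - 26*-21)=865, (26*-10 - 24*-11)=4, (24*-1 - -40*-10)=-424, (-40*-21 - -29*-1)=811; twice the area = |1256| = 1256; area = 628; boundary points = 5 + 1 + 1 + 1 = 8; strictly interior points = area - boundary/2 + 1 = 625; answer 625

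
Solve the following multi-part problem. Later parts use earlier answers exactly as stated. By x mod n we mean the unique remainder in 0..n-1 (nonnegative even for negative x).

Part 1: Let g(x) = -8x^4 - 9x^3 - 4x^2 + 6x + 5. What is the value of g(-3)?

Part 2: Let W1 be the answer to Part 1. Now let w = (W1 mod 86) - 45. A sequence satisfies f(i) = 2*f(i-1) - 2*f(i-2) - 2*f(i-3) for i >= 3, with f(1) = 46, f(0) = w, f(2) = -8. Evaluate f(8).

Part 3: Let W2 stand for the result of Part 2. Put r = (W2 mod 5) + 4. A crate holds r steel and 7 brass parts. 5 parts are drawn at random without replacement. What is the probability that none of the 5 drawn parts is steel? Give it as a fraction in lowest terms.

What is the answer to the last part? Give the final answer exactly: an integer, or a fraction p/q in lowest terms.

Part 1: -8*(-3)^4 - 9*(-3)^3 - 4*(-3)^2 + 6*(-3)^1 + 5 = (-648) + (243) + (-36) + (-18) + (5) = -454; answer -454
Part 2: W1 = -454; w = 17; f(3) = 2*(-8) - 2*(46) - 2*(17) = -142; iterating: f(3)=-142, f(4)=-360, f(5)=-420, f(6)=164, f(7)=1888, f(8)=4288; answer 4288
Part 3: W2 = 4288; r = 7; total draws C(14,5) = 2002; favorable C(7,5) = 21; P = 3/286; answer 3/286

3/286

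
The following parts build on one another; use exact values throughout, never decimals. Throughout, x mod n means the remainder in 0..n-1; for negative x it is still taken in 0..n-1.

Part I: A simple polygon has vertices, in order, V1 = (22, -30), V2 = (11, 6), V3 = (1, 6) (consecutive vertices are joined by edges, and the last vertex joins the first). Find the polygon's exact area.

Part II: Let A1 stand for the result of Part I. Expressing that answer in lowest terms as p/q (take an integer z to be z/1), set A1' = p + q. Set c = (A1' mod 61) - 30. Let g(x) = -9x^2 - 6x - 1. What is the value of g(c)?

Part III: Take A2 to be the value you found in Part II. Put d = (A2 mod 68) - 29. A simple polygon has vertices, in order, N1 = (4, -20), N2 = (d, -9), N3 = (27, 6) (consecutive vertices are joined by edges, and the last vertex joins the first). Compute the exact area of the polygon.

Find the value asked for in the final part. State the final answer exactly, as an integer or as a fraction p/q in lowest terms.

Part I: cross terms: (22*6 - 11*-30)=462, (11*6 - 1*6)=60, (1*-30 - 22*6)=-162; twice the area = |360| = 360; area = 180; answer 180
Part II: A1 = 180; threaded value p + q = 181; c = 29; -9*(29)^2 - 6*(29)^1 - 1 = (-7569) + (-174) + (-1) = -7744; answer -7744
Part III: A2 = -7744; d = -21; cross terms: (4*-9 - -21*-20)=-456, (-21*6 - 27*-9)=117, (27*-20 - 4*6)=-564; twice the area = |-903| = 903; area = 903/2; answer 903/2

903/2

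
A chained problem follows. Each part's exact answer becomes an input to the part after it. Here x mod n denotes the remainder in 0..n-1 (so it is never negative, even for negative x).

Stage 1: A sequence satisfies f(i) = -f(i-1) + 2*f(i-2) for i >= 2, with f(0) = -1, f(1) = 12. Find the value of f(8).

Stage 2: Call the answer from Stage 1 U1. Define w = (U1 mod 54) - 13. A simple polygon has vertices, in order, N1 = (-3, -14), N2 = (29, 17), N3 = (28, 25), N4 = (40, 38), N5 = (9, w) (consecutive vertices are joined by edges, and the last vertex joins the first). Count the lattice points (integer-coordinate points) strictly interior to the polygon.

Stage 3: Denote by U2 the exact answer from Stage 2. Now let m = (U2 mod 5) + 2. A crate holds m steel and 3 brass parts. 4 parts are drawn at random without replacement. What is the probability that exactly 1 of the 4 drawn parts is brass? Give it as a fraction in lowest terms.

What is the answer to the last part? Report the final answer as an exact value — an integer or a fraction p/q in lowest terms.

1/5

Stage 1: f(2) = -1*(12) + 2*(-1) = -14; iterating: f(2)=-14, f(3)=38, f(4)=-66, f(5)=142, f(6)=-274, f(7)=558, f(8)=-1106; answer -1106
Stage 2: U1 = -1106; w = 15; cross terms: (-3*17 - 29*-14)=355, (29*25 - 28*17)=249, (28*38 - 40*25)=64, (40*15 - 9*38)=258, (9*-14 - -3*15)=-81; twice the area = |845| = 845; area = 845/2; boundary points = 1 + 1 + 1 + 1 + 1 = 5; strictly interior points = area - boundary/2 + 1 = 421; answer 421
Stage 3: U2 = 421; m = 3; total draws C(6,4) = 15; favorable C(3,1)*C(3,3) = 3; P = 1/5; answer 1/5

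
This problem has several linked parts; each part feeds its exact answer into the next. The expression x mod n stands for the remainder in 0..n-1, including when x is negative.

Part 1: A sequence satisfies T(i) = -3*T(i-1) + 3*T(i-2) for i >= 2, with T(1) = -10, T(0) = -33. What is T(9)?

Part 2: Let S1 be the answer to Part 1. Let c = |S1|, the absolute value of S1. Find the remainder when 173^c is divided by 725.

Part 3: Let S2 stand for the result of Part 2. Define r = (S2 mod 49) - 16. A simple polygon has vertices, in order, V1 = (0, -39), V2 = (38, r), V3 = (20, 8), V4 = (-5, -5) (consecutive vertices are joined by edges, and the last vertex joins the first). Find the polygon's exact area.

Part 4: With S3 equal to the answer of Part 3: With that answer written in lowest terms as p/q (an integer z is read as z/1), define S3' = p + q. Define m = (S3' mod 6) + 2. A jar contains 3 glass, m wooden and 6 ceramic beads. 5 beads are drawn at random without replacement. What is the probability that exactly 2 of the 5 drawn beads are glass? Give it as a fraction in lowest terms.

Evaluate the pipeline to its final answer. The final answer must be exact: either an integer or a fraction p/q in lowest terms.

11/56

Part 1: T(2) = -3*(-10) + 3*(-33) = -69; iterating: T(2)=-69, T(3)=177, T(4)=-738, T(5)=2745, T(6)=-10449, T(7)=39582, T(8)=-150093, T(9)=569025; answer 569025
Part 2: S1 = 569025; c = 569025; squarings mod 725: 173^1=173, 173^2=204, 173^4=291, 173^8=581, 173^16=436, 173^32=146, 173^64=291, 173^128=581, 173^256=436, 173^512=146, 173^1024=291, 173^2048=581, 173^4096=436, 173^8192=146, 173^16384=291, 173^32768=581, 173^65536=436, 173^131072=146, 173^262144=291, 173^524288=581; 173^569025 = 173^1 * 173^64 * 173^128 * 173^512 * 173^1024 * 173^2048 * 173^8192 * 173^32768 * 173^524288 = 318 (mod 725); answer 318
Part 3: S2 = 318; r = 8; cross terms: (0*8 - 38*-39)=1482, (38*8 - 20*8)=144, (20*-5 - -5*8)=-60, (-5*-39 - 0*-5)=195; twice the area = |1761| = 1761; area = 1761/2; answer 1761/2
Part 4: S3 = 1761/2; threaded value p + q = 1763; m = 7; total draws C(16,5) = 4368; favorable C(3,2)*C(13,3) = 858; P = 11/56; answer 11/56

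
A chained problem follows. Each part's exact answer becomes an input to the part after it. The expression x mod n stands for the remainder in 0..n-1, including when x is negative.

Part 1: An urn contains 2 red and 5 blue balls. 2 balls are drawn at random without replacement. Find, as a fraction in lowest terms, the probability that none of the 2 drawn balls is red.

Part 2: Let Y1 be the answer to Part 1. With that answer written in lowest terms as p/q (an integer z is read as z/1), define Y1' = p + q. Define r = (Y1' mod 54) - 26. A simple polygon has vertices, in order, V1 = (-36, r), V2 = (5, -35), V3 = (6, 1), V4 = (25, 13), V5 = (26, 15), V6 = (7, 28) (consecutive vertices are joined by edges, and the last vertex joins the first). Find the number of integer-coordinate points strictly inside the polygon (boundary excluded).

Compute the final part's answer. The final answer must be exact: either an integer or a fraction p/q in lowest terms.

1601

Part 1: total draws C(7,2) = 21; favorable C(5,2) = 10; P = 10/21; answer 10/21
Part 2: Y1 = 10/21; threaded value p + q = 31; r = 5; cross terms: (-36*-35 - 5*5)=1235, (5*1 - 6*-35)=215, (6*13 - 25*1)=53, (25*15 - 26*13)=37, (26*28 - 7*15)=623, (7*5 - -36*28)=1043; twice the area = |3206| = 3206; area = 1603; boundary points = 1 + 1 + 1 + 1 + 1 + 1 = 6; strictly interior points = area - boundary/2 + 1 = 1601; answer 1601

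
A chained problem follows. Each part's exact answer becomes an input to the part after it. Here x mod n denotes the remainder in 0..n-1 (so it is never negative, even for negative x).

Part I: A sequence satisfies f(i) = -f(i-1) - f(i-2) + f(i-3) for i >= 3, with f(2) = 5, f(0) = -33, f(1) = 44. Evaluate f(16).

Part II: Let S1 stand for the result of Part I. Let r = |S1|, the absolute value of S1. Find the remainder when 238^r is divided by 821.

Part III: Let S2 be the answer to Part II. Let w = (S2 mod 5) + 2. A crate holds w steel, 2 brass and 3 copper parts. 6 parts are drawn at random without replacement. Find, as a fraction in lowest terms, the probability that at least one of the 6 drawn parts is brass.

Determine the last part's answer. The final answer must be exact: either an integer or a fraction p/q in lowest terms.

11/12

Part I: f(3) = -1*(5) - 1*(44) + 1*(-33) = -82; iterating: f(3)=-82, f(4)=121, f(5)=-34, f(6)=-169, f(7)=324, f(8)=-189, f(9)=-304, f(10)=817, f(11)=-702, f(12)=-419, f(13)=1938, f(14)=-2221, f(15)=-136, f(16)=4295; answer 4295
Part II: S1 = 4295; r = 4295; squarings mod 821: 238^1=238, 238^2=816, 238^4=25, 238^8=625, 238^16=650, 238^32=506, 238^64=705, 238^128=320, 238^256=596, 238^512=544, 238^1024=376, 238^2048=164, 238^4096=624; 238^4295 = 238^1 * 238^2 * 238^4 * 238^64 * 238^128 * 238^4096 = 537 (mod 821); answer 537
Part III: S2 = 537; w = 4; total draws C(9,6) = 84; complement C(7,6) = 7; favorable 84 - 7 = 77; P = 11/12; answer 11/12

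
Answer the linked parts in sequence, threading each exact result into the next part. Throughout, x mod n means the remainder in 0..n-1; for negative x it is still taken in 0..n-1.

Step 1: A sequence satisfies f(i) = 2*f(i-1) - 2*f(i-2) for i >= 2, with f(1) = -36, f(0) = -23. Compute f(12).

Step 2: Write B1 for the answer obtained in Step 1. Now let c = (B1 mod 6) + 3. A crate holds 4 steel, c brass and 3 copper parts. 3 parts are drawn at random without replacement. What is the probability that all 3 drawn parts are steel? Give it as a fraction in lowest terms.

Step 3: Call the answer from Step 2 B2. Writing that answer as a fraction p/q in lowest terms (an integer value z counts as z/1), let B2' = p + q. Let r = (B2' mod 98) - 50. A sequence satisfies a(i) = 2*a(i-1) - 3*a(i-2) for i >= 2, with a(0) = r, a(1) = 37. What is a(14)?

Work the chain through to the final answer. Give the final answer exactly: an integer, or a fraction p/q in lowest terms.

Step 1: f(2) = 2*(-36) - 2*(-23) = -26; iterating: f(2)=-26, f(3)=20, f(4)=92, f(5)=144, f(6)=104, f(7)=-80, f(8)=-368, f(9)=-576, f(10)=-416, f(11)=320, f(12)=1472; answer 1472
Step 2: B1 = 1472; c = 5; total draws C(12,3) = 220; favorable C(4,3) = 4; P = 1/55; answer 1/55
Step 3: B2 = 1/55; threaded value p + q = 56; r = 6; a(2) = 2*(37) - 3*(6) = 56; iterating: a(2)=56, a(3)=1, a(4)=-166, a(5)=-335, a(6)=-172, a(7)=661, a(8)=1838, a(9)=1693, a(10)=-2128, a(11)=-9335, a(12)=-12286, a(13)=3433, a(14)=43724; answer 43724

43724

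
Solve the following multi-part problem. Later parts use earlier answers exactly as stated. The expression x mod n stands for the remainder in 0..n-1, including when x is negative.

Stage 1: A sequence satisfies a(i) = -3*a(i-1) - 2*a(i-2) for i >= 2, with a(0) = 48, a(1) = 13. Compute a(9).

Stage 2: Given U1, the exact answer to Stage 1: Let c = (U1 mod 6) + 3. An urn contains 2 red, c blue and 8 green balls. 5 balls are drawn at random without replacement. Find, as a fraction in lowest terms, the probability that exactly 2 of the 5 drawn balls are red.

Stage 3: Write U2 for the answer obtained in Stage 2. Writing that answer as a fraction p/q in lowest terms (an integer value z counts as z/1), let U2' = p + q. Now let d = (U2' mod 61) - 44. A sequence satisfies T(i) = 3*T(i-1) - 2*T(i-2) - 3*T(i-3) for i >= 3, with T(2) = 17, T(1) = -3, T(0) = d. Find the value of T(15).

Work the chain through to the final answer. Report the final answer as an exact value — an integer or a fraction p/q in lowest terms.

523437

Stage 1: a(2) = -3*(13) - 2*(48) = -135; iterating: a(2)=-135, a(3)=379, a(4)=-867, a(5)=1843, a(6)=-3795, a(7)=7699, a(8)=-15507, a(9)=31123; answer 31123
Stage 2: U1 = 31123; c = 4; total draws C(14,5) = 2002; favorable C(2,2)*C(12,3) = 220; P = 10/91; answer 10/91
Stage 3: U2 = 10/91; threaded value p + q = 101; d = -4; T(3) = 3*(17) - 2*(-3) - 3*(-4) = 69; iterating: T(3)=69, T(4)=182, T(5)=357, T(6)=500, T(7)=240, T(8)=-1351, T(9)=-6033, T(10)=-16117, T(11)=-32232, T(12)=-46363, T(13)=-26274, T(14)=110600, T(15)=523437; answer 523437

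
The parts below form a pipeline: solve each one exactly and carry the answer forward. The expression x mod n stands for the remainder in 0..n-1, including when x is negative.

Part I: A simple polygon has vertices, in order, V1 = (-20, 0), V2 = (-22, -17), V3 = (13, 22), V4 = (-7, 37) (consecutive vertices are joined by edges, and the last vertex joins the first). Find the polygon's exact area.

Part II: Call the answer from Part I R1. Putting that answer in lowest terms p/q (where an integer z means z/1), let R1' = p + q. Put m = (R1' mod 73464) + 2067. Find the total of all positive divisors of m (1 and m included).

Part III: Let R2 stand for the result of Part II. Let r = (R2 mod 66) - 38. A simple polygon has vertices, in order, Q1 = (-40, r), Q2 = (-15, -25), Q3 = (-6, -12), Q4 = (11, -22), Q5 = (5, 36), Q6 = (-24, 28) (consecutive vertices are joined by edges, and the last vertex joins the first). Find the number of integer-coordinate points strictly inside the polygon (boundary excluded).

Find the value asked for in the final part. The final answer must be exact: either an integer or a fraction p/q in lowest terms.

Part I: cross terms: (-20*-17 - -22*0)=340, (-22*22 - 13*-17)=-263, (13*37 - -7*22)=635, (-7*0 - -20*37)=740; twice the area = |1452| = 1452; area = 726; answer 726
Part II: R1 = 726; threaded value p + q = 727; m = 2794; 2794 = 2 * 11 * 127; sigma = (1 + 2) * (1 + 11) * (1 + 127) = 3 * 12 * 128 = 4608; answer 4608
Part III: R2 = 4608; r = 16; cross terms: (-40*-25 - -15*16)=1240, (-15*-12 - -6*-25)=30, (-6*-22 - 11*-12)=264, (11*36 - 5*-22)=506, (5*28 - -24*36)=1004, (-24*16 - -40*28)=736; twice the area = |3780| = 3780; area = 1890; boundary points = 1 + 1 + 1 + 2 + 1 + 4 = 10; strictly interior points = area - boundary/2 + 1 = 1886; answer 1886

1886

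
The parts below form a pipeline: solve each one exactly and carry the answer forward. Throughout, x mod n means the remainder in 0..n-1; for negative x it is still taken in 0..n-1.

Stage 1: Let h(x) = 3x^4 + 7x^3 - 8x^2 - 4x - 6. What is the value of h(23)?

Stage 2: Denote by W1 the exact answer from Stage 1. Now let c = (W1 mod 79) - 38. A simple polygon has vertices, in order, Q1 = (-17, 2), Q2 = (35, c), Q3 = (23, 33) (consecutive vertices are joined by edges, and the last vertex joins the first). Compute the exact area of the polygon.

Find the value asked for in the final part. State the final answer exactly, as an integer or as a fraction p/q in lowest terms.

Stage 1: 3*(23)^4 + 7*(23)^3 - 8*(23)^2 - 4*(23)^1 - 6 = (839523) + (85169) + (-4232) + (-92) + (-6) = 920362; answer 920362
Stage 2: W1 = 920362; c = -26; cross terms: (-17*-26 - 35*2)=372, (35*33 - 23*-26)=1753, (23*2 - -17*33)=607; twice the area = |2732| = 2732; area = 1366; answer 1366

1366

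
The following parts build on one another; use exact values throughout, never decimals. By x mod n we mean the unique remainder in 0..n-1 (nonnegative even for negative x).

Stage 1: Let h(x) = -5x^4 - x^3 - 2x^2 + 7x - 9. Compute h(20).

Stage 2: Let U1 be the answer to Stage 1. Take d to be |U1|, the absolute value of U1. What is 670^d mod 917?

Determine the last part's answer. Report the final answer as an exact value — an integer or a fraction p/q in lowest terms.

Stage 1: -5*(20)^4 - 1*(20)^3 - 2*(20)^2 + 7*(20)^1 - 9 = (-800000) + (-8000) + (-800) + (140) + (-9) = -808669; answer -808669
Stage 2: U1 = -808669; d = 808669; squarings mod 917: 670^1=670, 670^2=487, 670^4=583, 670^8=599, 670^16=254, 670^32=326, 670^64=821, 670^128=46, 670^256=282, 670^512=662, 670^1024=835, 670^2048=305, 670^4096=408, 670^8192=487, 670^16384=583, 670^32768=599, 670^65536=254, 670^131072=326, 670^262144=821, 670^524288=46; 670^808669 = 670^1 * 670^4 * 670^8 * 670^16 * 670^64 * 670^128 * 670^512 * 670^1024 * 670^4096 * 670^16384 * 670^262144 * 670^524288 = 845 (mod 917); answer 845

845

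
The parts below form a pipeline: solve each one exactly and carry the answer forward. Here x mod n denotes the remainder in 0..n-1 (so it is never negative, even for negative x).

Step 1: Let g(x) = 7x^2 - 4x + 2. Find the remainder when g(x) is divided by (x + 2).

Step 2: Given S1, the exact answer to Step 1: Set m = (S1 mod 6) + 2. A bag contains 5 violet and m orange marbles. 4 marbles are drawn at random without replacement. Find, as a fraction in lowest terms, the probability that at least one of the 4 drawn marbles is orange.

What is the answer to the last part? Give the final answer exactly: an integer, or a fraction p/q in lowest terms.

Step 1: remainder = value at the root: 7*(-2)^2 - 4*(-2)^1 + 2 = (28) + (8) + (2) = 38; answer 38
Step 2: S1 = 38; m = 4; total draws C(9,4) = 126; complement C(5,4) = 5; favorable 126 - 5 = 121; P = 121/126; answer 121/126

121/126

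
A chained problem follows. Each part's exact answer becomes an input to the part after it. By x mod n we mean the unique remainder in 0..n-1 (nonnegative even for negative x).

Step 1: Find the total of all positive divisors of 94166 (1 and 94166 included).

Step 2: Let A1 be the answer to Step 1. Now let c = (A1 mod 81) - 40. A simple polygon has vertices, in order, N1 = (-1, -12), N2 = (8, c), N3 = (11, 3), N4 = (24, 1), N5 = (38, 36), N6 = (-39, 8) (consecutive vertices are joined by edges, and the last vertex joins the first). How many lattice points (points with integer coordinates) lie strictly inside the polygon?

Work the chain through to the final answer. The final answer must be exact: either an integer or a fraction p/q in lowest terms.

1766

Step 1: 94166 = 2 * 197 * 239; sigma = (1 + 2) * (1 + 197) * (1 + 239) = 3 * 198 * 240 = 142560; answer 142560
Step 2: A1 = 142560; c = -40; cross terms: (-1*-40 - 8*-12)=136, (8*3 - 11*-40)=464, (11*1 - 24*3)=-61, (24*36 - 38*1)=826, (38*8 - -39*36)=1708, (-39*-12 - -1*8)=476; twice the area = |3549| = 3549; area = 3549/2; boundary points = 1 + 1 + 1 + 7 + 7 + 2 = 19; strictly interior points = area - boundary/2 + 1 = 1766; answer 1766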